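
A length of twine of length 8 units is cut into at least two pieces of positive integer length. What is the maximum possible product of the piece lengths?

Let f[k] be the best product for length k (with at least one cut). For each first piece i, the rest contributes max(k−i, f[k−i]).
f[2] = 1·max(1,0) = 1·1 = 1
f[3] = 1·max(2,1) = 1·2 = 2
f[4] = 2·max(2,1) = 2·2 = 4
f[5] = 2·max(3,2) = 2·3 = 6
f[6] = 3·max(3,2) = 3·3 = 9
f[7] = 2·max(5,6) = 2·6 = 12
f[8] = 2·max(6,9) = 2·9 = 18
One optimal split: 3 + 3 + 2; product 3·3·2 = 18.

18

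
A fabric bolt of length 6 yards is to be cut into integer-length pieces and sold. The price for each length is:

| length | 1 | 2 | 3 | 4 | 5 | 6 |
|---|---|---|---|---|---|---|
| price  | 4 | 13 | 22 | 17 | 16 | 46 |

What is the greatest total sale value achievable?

Consider every possible first cut. r[k] is the best of p[i]+r[k−i] over all sellable i≤k.
r[1] = 4
r[2] = max(4+4, 13+0) = 13
r[3] = max(4+13, 13+4, 22+0) = 22
r[4] = max(4+22, 13+13, 22+4, 17+0) = 26
r[5] = max(4+26, 13+22, 22+13, 17+4, 16+0) = 35
r[6] = max(4+35, 13+26, 22+22, 17+13, 16+4, 46+0) = 46
Best is to sell the whole 6-yard piece uncut for $46.

46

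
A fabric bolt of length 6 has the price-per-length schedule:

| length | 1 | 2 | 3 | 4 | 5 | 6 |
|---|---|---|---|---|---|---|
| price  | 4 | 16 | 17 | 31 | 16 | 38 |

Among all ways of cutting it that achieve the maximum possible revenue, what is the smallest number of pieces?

3

Build r[k] bottom-up: r[k] = max over allowed piece i of (p[i] + r[k−i]).
r[1] = 4
r[2] = max(4+4, 16+0) = 16
r[3] = max(4+16, 16+4, 17+0) = 20
r[4] = max(4+20, 16+16, 17+4, 31+0) = 32
r[5] = max(4+32, 16+20, 17+16, 31+4, 16+0) = 36
r[6] = max(4+36, 16+32, 17+20, 31+16, 16+4, 38+0) = 48
Maximum revenue is $48.
Now minimize piece count subject to staying optimal: for each k, pieces[k] = 1 + min over i with p[i]+r[k−i]=r[k] of pieces[k−i].
pieces[3] = 2
pieces[4] = 2
pieces[5] = 3
pieces[6] = 3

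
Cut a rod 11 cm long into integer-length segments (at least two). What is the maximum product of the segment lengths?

Let P[k] be the best product for length k (with at least one cut). For each first piece i, the rest contributes max(k−i, P[k−i]).
P[2] = 1·max(1,0) = 1·1 = 1
P[3] = 1·max(2,1) = 1·2 = 2
P[4] = 2·max(2,1) = 2·2 = 4
P[5] = 2·max(3,2) = 2·3 = 6
P[6] = 3·max(3,2) = 3·3 = 9
P[7] = 2·max(5,6) = 2·6 = 12
P[8] = 2·max(6,9) = 2·9 = 18
P[9] = 3·max(6,9) = 3·9 = 27
P[10] = 2·max(8,18) = 2·18 = 36
P[11] = 2·max(9,27) = 2·27 = 54
One optimal split: 3 + 3 + 3 + 2; product 3·3·3·2 = 54.

54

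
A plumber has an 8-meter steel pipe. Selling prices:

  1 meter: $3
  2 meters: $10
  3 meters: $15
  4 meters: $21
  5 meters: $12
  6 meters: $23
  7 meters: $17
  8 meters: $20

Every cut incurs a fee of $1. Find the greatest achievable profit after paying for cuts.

41

Let r[k] be the best obtainable value from length k. For each k, try every first piece i and keep the best of price[i] + r[k−i] minus the 1 cut fee when i<k.
r[1] = 3
r[2] = 10
r[3] = 15
r[4] = 21
r[5] = 24  (first piece 2, then r[3]=15)
r[6] = 30  (first piece 2, then r[4]=21)
r[7] = 35  (first piece 3, then r[4]=21)
r[8] = 41  (first piece 4, then r[4]=21)
One optimal plan: pieces 4 + 4 (1 cut) → $42 − $1 = $41.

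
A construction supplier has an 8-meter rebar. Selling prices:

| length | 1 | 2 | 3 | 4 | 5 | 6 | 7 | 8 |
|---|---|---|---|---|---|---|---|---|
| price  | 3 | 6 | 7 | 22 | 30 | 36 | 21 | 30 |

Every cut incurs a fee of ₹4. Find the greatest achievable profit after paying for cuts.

40

Consider every possible first cut. net[k] is the best of p[i]+net[k−i] over all sellable i≤k, charging 4 whenever i<k.
net[1] = 3
net[2] = 6
net[3] = 7
net[4] = 22
net[5] = 30
net[6] = 36
net[7] = 35  (first piece 1, then net[6]=36)
net[8] = 40  (first piece 4, then net[4]=22)
One optimal plan: pieces 4 + 4 (1 cut) → ₹44 − ₹4 = ₹40.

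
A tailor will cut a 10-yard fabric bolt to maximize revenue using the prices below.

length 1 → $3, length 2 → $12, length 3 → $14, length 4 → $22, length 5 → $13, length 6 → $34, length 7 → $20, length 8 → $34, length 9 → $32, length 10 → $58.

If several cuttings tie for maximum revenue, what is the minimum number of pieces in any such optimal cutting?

5

Let r[k] be the best obtainable value from length k. For each k, try every first piece i and keep the best of price[i] + r[k−i].
r[1] = 3
r[2] = 12
r[3] = 15  (first piece 1, then r[2]=12)
r[4] = 24  (first piece 2, then r[2]=12)
r[5] = 27  (first piece 1, then r[4]=24)
r[6] = 36  (first piece 2, then r[4]=24)
r[7] = 39  (first piece 1, then r[6]=36)
r[8] = 48  (first piece 2, then r[6]=36)
r[9] = 51  (first piece 1, then r[8]=48)
r[10] = 60  (first piece 2, then r[8]=48)
Maximum revenue is $60.
Now minimize piece count subject to staying optimal: for each k, pieces[k] = 1 + min over i with p[i]+r[k−i]=r[k] of pieces[k−i].
pieces[7] = 4
pieces[8] = 4
pieces[9] = 5
pieces[10] = 5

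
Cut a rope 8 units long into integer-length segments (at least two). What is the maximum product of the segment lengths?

18

Define prod[k] = max over 1≤i<k of i · max(k−i, prod[k−i]); the inner max lets the remainder stay uncut if that's better.
prod[2] = 1·max(1,0) = 1·1 = 1
prod[3] = 1·max(2,1) = 1·2 = 2
prod[4] = 2·max(2,1) = 2·2 = 4
prod[5] = 2·max(3,2) = 2·3 = 6
prod[6] = 3·max(3,2) = 3·3 = 9
prod[7] = 2·max(5,6) = 2·6 = 12
prod[8] = 2·max(6,9) = 2·9 = 18
One optimal split: 3 + 3 + 2; product 3·3·2 = 18.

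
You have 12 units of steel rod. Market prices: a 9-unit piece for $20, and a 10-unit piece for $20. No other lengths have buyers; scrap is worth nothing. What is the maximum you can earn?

20

Build best[k] bottom-up: best[k] = max over allowed piece i of (p[i] + best[k−i]).
best[1] = 0
best[2] = 0
best[3] = 0
best[4] = 0
best[5] = 0
best[6] = 0
best[7] = 0
best[8] = 0
best[9] = 20
best[10] = max(20+0, 20+0) = 20
best[11] = max(20+0, 20+0) = 20
best[12] = max(20+0, 20+0) = 20
One optimal cutting: pieces 9 with 3 units of scrap → $20.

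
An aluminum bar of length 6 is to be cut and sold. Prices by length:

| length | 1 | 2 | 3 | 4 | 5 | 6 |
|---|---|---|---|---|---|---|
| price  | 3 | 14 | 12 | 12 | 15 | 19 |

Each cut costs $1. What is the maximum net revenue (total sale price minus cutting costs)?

Let net[k] be the best obtainable value from length k. For each k, try every first piece i and keep the best of price[i] + net[k−i] minus the 1 cut fee when i<k.
net[1] = 3
net[2] = 14
net[3] = 16  (first piece 1, then net[2]=14)
net[4] = 27  (first piece 2, then net[2]=14)
net[5] = 29  (first piece 1, then net[4]=27)
net[6] = 40  (first piece 2, then net[4]=27)
One optimal plan: pieces 2 + 2 + 2 (2 cuts) → $42 − $2 = $40.

40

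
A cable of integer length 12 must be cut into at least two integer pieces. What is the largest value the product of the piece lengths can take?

81

Fill m[k] for k=2..12: at each k try every first piece i and multiply by the better of (k−i) uncut or m[k−i].
Small cases: m[2]=1, m[3]=2, m[4]=4.
m[5] = 2·max(3,2) = 2·3 = 6
m[6] = 3·max(3,2) = 3·3 = 9
m[7] = 2·max(5,6) = 2·6 = 12
m[8] = 2·max(6,9) = 2·9 = 18
m[9] = 3·max(6,9) = 3·9 = 27
m[10] = 2·max(8,18) = 2·18 = 36
m[11] = 2·max(9,27) = 2·27 = 54
m[12] = 3·max(9,27) = 3·27 = 81
One optimal split: 3 + 3 + 3 + 3; product 3·3·3·3 = 81.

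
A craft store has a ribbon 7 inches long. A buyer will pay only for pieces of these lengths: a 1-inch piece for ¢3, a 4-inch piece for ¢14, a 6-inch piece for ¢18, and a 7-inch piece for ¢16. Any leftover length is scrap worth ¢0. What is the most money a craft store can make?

23

Let r[k] be the best obtainable value from length k. For each k, try every first piece i and keep the best of price[i] + r[k−i].
r[1] = 3
r[2] = 6  (first piece 1, then r[1]=3)
r[3] = 9  (first piece 1, then r[2]=6)
r[4] = max(3+9, 14+0) = 14
r[5] = max(3+14, 14+3) = 17
r[6] = max(3+17, 14+6, 18+0) = 20
r[7] = max(3+20, 14+9, 18+3, 16+0) = 23
One optimal cutting: 4 + 1 + 1 + 1 → ¢23.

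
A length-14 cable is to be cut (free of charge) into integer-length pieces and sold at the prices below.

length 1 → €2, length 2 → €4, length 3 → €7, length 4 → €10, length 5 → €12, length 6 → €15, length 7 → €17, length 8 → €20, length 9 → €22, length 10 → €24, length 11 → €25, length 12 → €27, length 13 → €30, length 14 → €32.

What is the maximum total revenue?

35

Build best[k] bottom-up: best[k] = max over allowed piece i of (p[i] + best[k−i]).
best[1] = 2
best[2] = 4  (first piece 1, then best[1]=2)
best[3] = 7
best[4] = 10
best[5] = 12  (first piece 1, then best[4]=10)
best[6] = 15
best[7] = 17  (first piece 1, then best[6]=15)
best[8] = 20  (first piece 4, then best[4]=10)
best[9] = 22  (first piece 1, then best[8]=20)
best[10] = 25  (first piece 4, then best[6]=15)
best[11] = 27  (first piece 1, then best[10]=25)
best[12] = 30  (first piece 4, then best[8]=20)
best[13] = 32  (first piece 1, then best[12]=30)
best[14] = 35  (first piece 4, then best[10]=25)
One optimal cutting: 6 + 4 + 4 → €15 + €10 + €10 = €35.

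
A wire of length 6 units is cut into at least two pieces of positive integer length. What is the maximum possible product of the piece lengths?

Let P[k] be the best product for length k (with at least one cut). For each first piece i, the rest contributes max(k−i, P[k−i]).
P[2] = 1×max(1,0) = 1×1 = 1
P[3] = max(1×2, 2×1) = 2
P[4] = max(1×3, 2×2, 3×1) = 4
P[5] = max(1×4, 2×3, 3×2, 4×1) = 6
P[6] = max(1×6, 2×4, 3×3, 4×2, 5×1) = 9
One optimal split: 3 + 3; product 3×3 = 9.

9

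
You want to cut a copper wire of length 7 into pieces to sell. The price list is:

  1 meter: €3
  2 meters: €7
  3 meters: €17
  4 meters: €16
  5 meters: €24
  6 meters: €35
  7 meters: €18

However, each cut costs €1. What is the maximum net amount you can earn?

37

Consider every possible first cut. net[k] is the best of p[i]+net[k−i] over all sellable i≤k, charging 1 whenever i<k.
net[1] = 3
net[2] = max(3+3-1, 7+0) = 7
net[3] = max(3+7-1, 7+3-1, 17+0) = 17
net[4] = max(3+17-1, 7+7-1, 17+3-1, 16+0) = 19
net[5] = max(3+19-1, 7+17-1, 17+7-1, 16+3-1, 24+0) = 24
net[6] = max(3+24-1, 7+19-1, 17+17-1, 16+7-1, 24+3-1, 35+0) = 35
net[7] = max(3+35-1, 7+24-1, 17+19-1, …, 35+3-1, 18+0) = 37
One optimal plan: pieces 6 + 1 (1 cut) → €38 − €1 = €37.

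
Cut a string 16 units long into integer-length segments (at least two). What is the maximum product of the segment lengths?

Fill prod[k] for k=2..16: at each k try every first piece i and multiply by the better of (k−i) uncut or prod[k−i].
Small cases: prod[2]=1, prod[3]=2, prod[4]=4, prod[5]=6, prod[6]=9, prod[7]=12, prod[8]=18, prod[9]=27, prod[10]=36, prod[11]=54.
prod[12] = 3·max(9,27) = 3·27 = 81
prod[13] = 2·max(11,54) = 2·54 = 108
prod[14] = 2·max(12,81) = 2·81 = 162
prod[15] = 3·max(12,81) = 3·81 = 243
prod[16] = 2·max(14,162) = 2·162 = 324
One optimal split: 3 + 3 + 3 + 3 + 2 + 2; product 3·3·3·3·2·2 = 324.

324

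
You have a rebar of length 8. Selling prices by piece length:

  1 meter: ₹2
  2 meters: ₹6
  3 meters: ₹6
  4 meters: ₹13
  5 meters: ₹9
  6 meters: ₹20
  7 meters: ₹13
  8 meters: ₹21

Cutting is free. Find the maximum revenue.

Consider every possible first cut. best[k] is the best of p[i]+best[k−i] over all sellable i≤k.
best[1] = 2
best[2] = max(2+2, 6+0) = 6
best[3] = max(2+6, 6+2, 6+0) = 8
best[4] = max(2+8, 6+6, 6+2, 13+0) = 13
best[5] = max(2+13, 6+8, 6+6, 13+2, 9+0) = 15
best[6] = max(2+15, 6+13, 6+8, 13+6, 9+2, 20+0) = 20
best[7] = max(2+20, 6+15, 6+13, …, 20+2, 13+0) = 22
best[8] = max(2+22, 6+20, 6+15, …, 13+2, 21+0) = 26
One optimal cutting: 6 + 2 → ₹20 + ₹6 = ₹26.

26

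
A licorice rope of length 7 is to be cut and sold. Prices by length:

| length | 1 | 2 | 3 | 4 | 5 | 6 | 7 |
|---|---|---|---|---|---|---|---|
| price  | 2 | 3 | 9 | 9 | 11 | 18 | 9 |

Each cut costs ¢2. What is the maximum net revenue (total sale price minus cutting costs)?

Let net[k] be the best obtainable value from length k. For each k, try every first piece i and keep the best of price[i] + net[k−i] minus the 2 cut fee when i<k.
net[1] = 2
net[2] = max(2+2-2, 3+0) = 3
net[3] = max(2+3-2, 3+2-2, 9+0) = 9
net[4] = max(2+9-2, 3+3-2, 9+2-2, 9+0) = 9
net[5] = max(2+9-2, 3+9-2, 9+3-2, 9+2-2, 11+0) = 11
net[6] = max(2+11-2, 3+9-2, 9+9-2, 9+3-2, 11+2-2, 18+0) = 18
net[7] = max(2+18-2, 3+11-2, 9+9-2, …, 18+2-2, 9+0) = 18
One optimal plan: pieces 6 + 1 (1 cut) → ¢20 − ¢2 = ¢18.

18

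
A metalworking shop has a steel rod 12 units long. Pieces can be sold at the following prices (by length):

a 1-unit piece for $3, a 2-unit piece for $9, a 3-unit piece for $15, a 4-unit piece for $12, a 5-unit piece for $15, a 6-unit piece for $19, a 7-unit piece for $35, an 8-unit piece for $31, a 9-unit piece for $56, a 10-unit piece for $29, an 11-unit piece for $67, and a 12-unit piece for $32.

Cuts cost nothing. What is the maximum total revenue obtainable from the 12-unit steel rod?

71

Let v[k] be the best obtainable value from length k. For each k, try every first piece i and keep the best of price[i] + v[k−i].
v[1] = 3
v[2] = max(3+3, 9+0) = 9
v[3] = max(3+9, 9+3, 15+0) = 15
v[4] = max(3+15, 9+9, 15+3, 12+0) = 18
v[5] = max(3+18, 9+15, 15+9, 12+3, 15+0) = 24
v[6] = max(3+24, 9+18, 15+15, 12+9, 15+3, 19+0) = 30
v[7] = max(3+30, 9+24, 15+18, …, 19+3, 35+0) = 35
v[8] = max(3+35, 9+30, 15+24, …, 35+3, 31+0) = 39
v[9] = max(3+39, 9+35, 15+30, …, 31+3, 56+0) = 56
v[10] = max(3+56, 9+39, 15+35, …, 56+3, 29+0) = 59
v[11] = max(3+59, 9+56, 15+39, …, 29+3, 67+0) = 67
v[12] = max(3+67, 9+59, 15+56, …, 67+3, 32+0) = 71
One optimal cutting: 9 + 3 → $56 + $15 = $71.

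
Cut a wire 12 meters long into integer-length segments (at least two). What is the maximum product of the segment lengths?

81

Fill P[k] for k=2..12: at each k try every first piece i and multiply by the better of (k−i) uncut or P[k−i].
P[2] = 1·max(1,0) = 1·1 = 1
P[3] = 1·max(2,1) = 1·2 = 2
P[4] = 2·max(2,1) = 2·2 = 4
P[5] = 2·max(3,2) = 2·3 = 6
P[6] = 3·max(3,2) = 3·3 = 9
P[7] = 2·max(5,6) = 2·6 = 12
P[8] = 2·max(6,9) = 2·9 = 18
P[9] = 3·max(6,9) = 3·9 = 27
P[10] = 2·max(8,18) = 2·18 = 36
P[11] = 2·max(9,27) = 2·27 = 54
P[12] = 3·max(9,27) = 3·27 = 81
One optimal split: 3 + 3 + 3 + 3; product 3·3·3·3 = 81.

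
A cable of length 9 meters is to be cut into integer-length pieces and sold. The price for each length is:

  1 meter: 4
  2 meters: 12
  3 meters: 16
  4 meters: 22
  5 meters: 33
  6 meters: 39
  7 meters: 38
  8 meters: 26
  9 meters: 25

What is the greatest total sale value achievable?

Build v[k] bottom-up: v[k] = max over allowed piece i of (p[i] + v[k−i]).
v[1] = 4
v[2] = 12
v[3] = 16  (first piece 1, then v[2]=12)
v[4] = 24  (first piece 2, then v[2]=12)
v[5] = 33
v[6] = 39
v[7] = 45  (first piece 2, then v[5]=33)
v[8] = 51  (first piece 2, then v[6]=39)
v[9] = 57  (first piece 2, then v[7]=45)
One optimal cutting: 5 + 2 + 2 → 33 + 12 + 12 = 57.

57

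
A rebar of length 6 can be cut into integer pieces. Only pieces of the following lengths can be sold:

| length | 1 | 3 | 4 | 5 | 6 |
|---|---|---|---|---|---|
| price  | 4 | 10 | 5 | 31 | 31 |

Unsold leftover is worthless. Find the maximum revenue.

35

Consider every possible first cut. best[k] is the best of p[i]+best[k−i] over all sellable i≤k.
best[1] = 4
best[2] = 8  (first piece 1, then best[1]=4)
best[3] = 12  (first piece 1, then best[2]=8)
best[4] = 16  (first piece 1, then best[3]=12)
best[5] = 31
best[6] = 35  (first piece 1, then best[5]=31)
One optimal cutting: 5 + 1 → ₹35.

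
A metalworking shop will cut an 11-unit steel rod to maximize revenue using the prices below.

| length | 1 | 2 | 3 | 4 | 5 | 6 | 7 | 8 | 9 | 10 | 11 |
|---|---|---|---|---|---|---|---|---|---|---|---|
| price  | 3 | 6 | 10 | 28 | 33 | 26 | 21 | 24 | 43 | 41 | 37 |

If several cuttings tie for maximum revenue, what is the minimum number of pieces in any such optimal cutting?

3

Let r[k] be the best obtainable value from length k. For each k, try every first piece i and keep the best of price[i] + r[k−i].
r[1] = 3
r[2] = max(3+3, 6+0) = 6
r[3] = max(3+6, 6+3, 10+0) = 10
r[4] = max(3+10, 6+6, 10+3, 28+0) = 28
r[5] = max(3+28, 6+10, 10+6, 28+3, 33+0) = 33
r[6] = max(3+33, 6+28, 10+10, 28+6, 33+3, 26+0) = 36
r[7] = max(3+36, 6+33, 10+28, …, 26+3, 21+0) = 39
r[8] = max(3+39, 6+36, 10+33, …, 21+3, 24+0) = 56
r[9] = max(3+56, 6+39, 10+36, …, 24+3, 43+0) = 61
r[10] = max(3+61, 6+56, 10+39, …, 43+3, 41+0) = 66
r[11] = max(3+66, 6+61, 10+56, …, 41+3, 37+0) = 69
Maximum revenue is $69.
Now minimize piece count subject to staying optimal: for each k, pieces[k] = 1 + min over i with p[i]+r[k−i]=r[k] of pieces[k−i].
pieces[8] = 2
pieces[9] = 2
pieces[10] = 2
pieces[11] = 3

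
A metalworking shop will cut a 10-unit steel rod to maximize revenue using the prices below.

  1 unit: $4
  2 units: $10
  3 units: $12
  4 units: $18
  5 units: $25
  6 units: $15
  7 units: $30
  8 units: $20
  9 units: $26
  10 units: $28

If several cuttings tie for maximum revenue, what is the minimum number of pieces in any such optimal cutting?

Let r[k] be the best obtainable value from length k. For each k, try every first piece i and keep the best of price[i] + r[k−i].
r[1] = 4
r[2] = max(4+4, 10+0) = 10
r[3] = max(4+10, 10+4, 12+0) = 14
r[4] = max(4+14, 10+10, 12+4, 18+0) = 20
r[5] = max(4+20, 10+14, 12+10, 18+4, 25+0) = 25
r[6] = max(4+25, 10+20, 12+14, 18+10, 25+4, 15+0) = 30
r[7] = max(4+30, 10+25, 12+20, …, 15+4, 30+0) = 35
r[8] = max(4+35, 10+30, 12+25, …, 30+4, 20+0) = 40
r[9] = max(4+40, 10+35, 12+30, …, 20+4, 26+0) = 45
r[10] = max(4+45, 10+40, 12+35, …, 26+4, 28+0) = 50
Maximum revenue is $50.
Now minimize piece count subject to staying optimal: for each k, pieces[k] = 1 + min over i with p[i]+r[k−i]=r[k] of pieces[k−i].
pieces[7] = 2
pieces[8] = 4
pieces[9] = 3
pieces[10] = 2

2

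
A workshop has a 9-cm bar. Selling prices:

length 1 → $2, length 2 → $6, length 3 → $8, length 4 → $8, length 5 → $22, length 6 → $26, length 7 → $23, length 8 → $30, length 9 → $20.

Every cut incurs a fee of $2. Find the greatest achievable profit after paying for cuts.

32

Consider every possible first cut. v[k] is the best of p[i]+v[k−i] over all sellable i≤k, charging 2 whenever i<k.
v[1] = 2
v[2] = max(2+2-2, 6+0) = 6
v[3] = max(2+6-2, 6+2-2, 8+0) = 8
v[4] = max(2+8-2, 6+6-2, 8+2-2, 8+0) = 10
v[5] = max(2+10-2, 6+8-2, 8+6-2, 8+2-2, 22+0) = 22
v[6] = max(2+22-2, 6+10-2, 8+8-2, 8+6-2, 22+2-2, 26+0) = 26
v[7] = max(2+26-2, 6+22-2, 8+10-2, …, 26+2-2, 23+0) = 26
v[8] = max(2+26-2, 6+26-2, 8+22-2, …, 23+2-2, 30+0) = 30
v[9] = max(2+30-2, 6+26-2, 8+26-2, …, 30+2-2, 20+0) = 32
One optimal plan: pieces 6 + 3 (1 cut) → $34 − $2 = $32.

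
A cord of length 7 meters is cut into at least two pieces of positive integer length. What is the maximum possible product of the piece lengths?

Define g[k] = max over 1≤i<k of i · max(k−i, g[k−i]); the inner max lets the remainder stay uncut if that's better.
g[2] = 1·max(1,0) = 1·1 = 1
g[3] = max(1·2, 2·1) = 2
g[4] = max(1·3, 2·2, 3·1) = 4
g[5] = max(1·4, 2·3, 3·2, 4·1) = 6
g[6] = max(1·6, 2·4, 3·3, 4·2, 5·1) = 9
g[7] = max(1·9, 2·6, 3·4, 4·3, 5·2, 6·1) = 12
One optimal split: 3 + 2 + 2; product 3·2·2 = 12.

12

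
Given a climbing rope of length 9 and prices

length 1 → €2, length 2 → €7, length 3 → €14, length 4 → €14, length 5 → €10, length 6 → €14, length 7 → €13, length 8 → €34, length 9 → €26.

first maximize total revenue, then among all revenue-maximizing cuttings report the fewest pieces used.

Consider every possible first cut. r[k] is the best of p[i]+r[k−i] over all sellable i≤k.
r[1] = 2
r[2] = max(2+2, 7+0) = 7
r[3] = max(2+7, 7+2, 14+0) = 14
r[4] = max(2+14, 7+7, 14+2, 14+0) = 16
r[5] = max(2+16, 7+14, 14+7, 14+2, 10+0) = 21
r[6] = max(2+21, 7+16, 14+14, 14+7, 10+2, 14+0) = 28
r[7] = max(2+28, 7+21, 14+16, …, 14+2, 13+0) = 30
r[8] = max(2+30, 7+28, 14+21, …, 13+2, 34+0) = 35
r[9] = max(2+35, 7+30, 14+28, …, 34+2, 26+0) = 42
Maximum revenue is €42.
Now minimize piece count subject to staying optimal: for each k, pieces[k] = 1 + min over i with p[i]+r[k−i]=r[k] of pieces[k−i].
pieces[6] = 2
pieces[7] = 3
pieces[8] = 3
pieces[9] = 3

3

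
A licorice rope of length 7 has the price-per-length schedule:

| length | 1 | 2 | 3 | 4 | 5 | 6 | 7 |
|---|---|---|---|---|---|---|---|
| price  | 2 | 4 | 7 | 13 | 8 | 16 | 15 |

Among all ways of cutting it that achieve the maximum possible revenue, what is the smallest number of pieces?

2

Consider every possible first cut. r[k] is the best of p[i]+r[k−i] over all sellable i≤k.
r[1] = 2
r[2] = max(2+2, 4+0) = 4
r[3] = max(2+4, 4+2, 7+0) = 7
r[4] = max(2+7, 4+4, 7+2, 13+0) = 13
r[5] = max(2+13, 4+7, 7+4, 13+2, 8+0) = 15
r[6] = max(2+15, 4+13, 7+7, 13+4, 8+2, 16+0) = 17
r[7] = max(2+17, 4+15, 7+13, …, 16+2, 15+0) = 20
Maximum revenue is ¢20.
Now minimize piece count subject to staying optimal: for each k, pieces[k] = 1 + min over i with p[i]+r[k−i]=r[k] of pieces[k−i].
pieces[4] = 1
pieces[5] = 2
pieces[6] = 2
pieces[7] = 2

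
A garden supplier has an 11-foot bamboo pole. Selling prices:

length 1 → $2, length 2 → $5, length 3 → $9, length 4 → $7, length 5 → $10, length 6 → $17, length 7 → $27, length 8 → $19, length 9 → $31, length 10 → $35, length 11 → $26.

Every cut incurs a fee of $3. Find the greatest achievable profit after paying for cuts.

Build r[k] bottom-up: r[k] = max over allowed piece i of (p[i] + r[k−i]) − 3 per cut.
r[1] = 2
r[2] = max(2+2-3, 5+0) = 5
r[3] = max(2+5-3, 5+2-3, 9+0) = 9
r[4] = max(2+9-3, 5+5-3, 9+2-3, 7+0) = 8
r[5] = max(2+8-3, 5+9-3, 9+5-3, 7+2-3, 10+0) = 11
r[6] = max(2+11-3, 5+8-3, 9+9-3, 7+5-3, 10+2-3, 17+0) = 17
r[7] = max(2+17-3, 5+11-3, 9+8-3, …, 17+2-3, 27+0) = 27
r[8] = max(2+27-3, 5+17-3, 9+11-3, …, 27+2-3, 19+0) = 26
r[9] = max(2+26-3, 5+27-3, 9+17-3, …, 19+2-3, 31+0) = 31
r[10] = max(2+31-3, 5+26-3, 9+27-3, …, 31+2-3, 35+0) = 35
r[11] = max(2+35-3, 5+31-3, 9+26-3, …, 35+2-3, 26+0) = 34
One optimal plan: pieces 10 + 1 (1 cut) → $37 − $3 = $34.

34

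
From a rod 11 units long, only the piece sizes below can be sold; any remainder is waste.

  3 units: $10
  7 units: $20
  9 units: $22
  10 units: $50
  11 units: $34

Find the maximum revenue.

50

Consider every possible first cut. f[k] is the best of p[i]+f[k−i] over all sellable i≤k.
f[1] = 0
f[2] = 0
f[3] = 10
f[4] = 10
f[5] = 10
f[6] = 20  (first piece 3, then f[3]=10)
f[7] = max(10+10, 20+0) = 20
f[8] = max(10+10, 20+0) = 20
f[9] = max(10+20, 20+0, 22+0) = 30
f[10] = max(10+20, 20+10, 22+0, 50+0) = 50
f[11] = max(10+20, 20+10, 22+0, 50+0, 34+0) = 50
One optimal cutting: pieces 10 with 1 unit of scrap → $50.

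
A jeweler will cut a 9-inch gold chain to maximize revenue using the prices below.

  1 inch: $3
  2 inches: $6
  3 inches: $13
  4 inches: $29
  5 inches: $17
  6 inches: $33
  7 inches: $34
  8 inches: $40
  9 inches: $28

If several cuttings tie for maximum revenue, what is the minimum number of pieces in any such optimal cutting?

3

Consider every possible first cut. r[k] is the best of p[i]+r[k−i] over all sellable i≤k.
r[1] = 3
r[2] = max(3+3, 6+0) = 6
r[3] = max(3+6, 6+3, 13+0) = 13
r[4] = max(3+13, 6+6, 13+3, 29+0) = 29
r[5] = max(3+29, 6+13, 13+6, 29+3, 17+0) = 32
r[6] = max(3+32, 6+29, 13+13, 29+6, 17+3, 33+0) = 35
r[7] = max(3+35, 6+32, 13+29, …, 33+3, 34+0) = 42
r[8] = max(3+42, 6+35, 13+32, …, 34+3, 40+0) = 58
r[9] = max(3+58, 6+42, 13+35, …, 40+3, 28+0) = 61
Maximum revenue is $61.
Now minimize piece count subject to staying optimal: for each k, pieces[k] = 1 + min over i with p[i]+r[k−i]=r[k] of pieces[k−i].
pieces[6] = 2
pieces[7] = 2
pieces[8] = 2
pieces[9] = 3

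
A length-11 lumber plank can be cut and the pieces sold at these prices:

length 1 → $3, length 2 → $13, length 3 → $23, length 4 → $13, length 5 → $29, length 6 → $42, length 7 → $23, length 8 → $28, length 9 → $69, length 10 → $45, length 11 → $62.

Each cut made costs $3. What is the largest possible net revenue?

Consider every possible first cut. net[k] is the best of p[i]+net[k−i] over all sellable i≤k, charging 3 whenever i<k.
net[1] = 3
net[2] = 13
net[3] = 23
net[4] = 23  (first piece 1, then net[3]=23)
net[5] = 33  (first piece 2, then net[3]=23)
net[6] = 43  (first piece 3, then net[3]=23)
net[7] = 43  (first piece 1, then net[6]=43)
net[8] = 53  (first piece 2, then net[6]=43)
net[9] = 69
net[10] = 69  (first piece 1, then net[9]=69)
net[11] = 79  (first piece 2, then net[9]=69)
One optimal plan: pieces 9 + 2 (1 cut) → $82 − $3 = $79.

79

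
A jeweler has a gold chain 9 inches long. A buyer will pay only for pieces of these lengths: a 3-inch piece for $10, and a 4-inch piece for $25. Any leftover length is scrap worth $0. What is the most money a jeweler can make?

50

Consider every possible first cut. f[k] is the best of p[i]+f[k−i] over all sellable i≤k.
f[1] = 0
f[2] = 0
f[3] = 10
f[4] = 25
f[5] = 25
f[6] = 25
f[7] = 35  (first piece 3, then f[4]=25)
f[8] = 50  (first piece 4, then f[4]=25)
f[9] = 50
One optimal cutting: pieces 4 + 4 with 1 inch of scrap → $50.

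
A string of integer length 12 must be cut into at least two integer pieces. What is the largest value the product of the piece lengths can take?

81

Define m[k] = max over 1≤i<k of i · max(k−i, m[k−i]); the inner max lets the remainder stay uncut if that's better.
m[2] = 1*max(1,0) = 1*1 = 1
m[3] = 1*max(2,1) = 1*2 = 2
m[4] = 2*max(2,1) = 2*2 = 4
m[5] = 2*max(3,2) = 2*3 = 6
m[6] = 3*max(3,2) = 3*3 = 9
m[7] = 2*max(5,6) = 2*6 = 12
m[8] = 2*max(6,9) = 2*9 = 18
m[9] = 3*max(6,9) = 3*9 = 27
m[10] = 2*max(8,18) = 2*18 = 36
m[11] = 2*max(9,27) = 2*27 = 54
m[12] = 3*max(9,27) = 3*27 = 81
One optimal split: 3 + 3 + 3 + 3; product 3*3*3*3 = 81.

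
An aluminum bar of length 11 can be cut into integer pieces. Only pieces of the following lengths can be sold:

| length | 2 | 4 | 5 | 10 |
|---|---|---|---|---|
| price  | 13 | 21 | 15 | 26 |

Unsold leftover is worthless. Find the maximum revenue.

65

Build r[k] bottom-up: r[k] = max over allowed piece i of (p[i] + r[k−i]).
r[1] = 0
r[2] = 13
r[3] = 13
r[4] = 26  (first piece 2, then r[2]=13)
r[5] = 26
r[6] = 39  (first piece 2, then r[4]=26)
r[7] = 39
r[8] = 52  (first piece 2, then r[6]=39)
r[9] = 52
r[10] = 65  (first piece 2, then r[8]=52)
r[11] = 65
One optimal cutting: pieces 2 + 2 + 2 + 2 + 2 with 1 cm of scrap → $65.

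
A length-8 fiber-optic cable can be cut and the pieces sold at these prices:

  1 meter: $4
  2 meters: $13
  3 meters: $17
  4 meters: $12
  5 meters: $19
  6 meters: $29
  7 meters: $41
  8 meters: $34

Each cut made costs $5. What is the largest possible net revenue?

40

Consider every possible first cut. net[k] is the best of p[i]+net[k−i] over all sellable i≤k, charging 5 whenever i<k.
net[1] = 4
net[2] = max(4+4-5, 13+0) = 13
net[3] = max(4+13-5, 13+4-5, 17+0) = 17
net[4] = max(4+17-5, 13+13-5, 17+4-5, 12+0) = 21
net[5] = max(4+21-5, 13+17-5, 17+13-5, 12+4-5, 19+0) = 25
net[6] = max(4+25-5, 13+21-5, 17+17-5, 12+13-5, 19+4-5, 29+0) = 29
net[7] = max(4+29-5, 13+25-5, 17+21-5, …, 29+4-5, 41+0) = 41
net[8] = max(4+41-5, 13+29-5, 17+25-5, …, 41+4-5, 34+0) = 40
One optimal plan: pieces 7 + 1 (1 cut) → $45 − $5 = $40.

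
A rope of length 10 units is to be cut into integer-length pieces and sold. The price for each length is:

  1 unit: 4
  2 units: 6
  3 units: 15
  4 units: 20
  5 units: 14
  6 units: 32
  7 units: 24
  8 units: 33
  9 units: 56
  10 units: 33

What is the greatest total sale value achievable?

Build r[k] bottom-up: r[k] = max over allowed piece i of (p[i] + r[k−i]).
r[1] = 4
r[2] = 8  (first piece 1, then r[1]=4)
r[3] = 15
r[4] = 20
r[5] = 24  (first piece 1, then r[4]=20)
r[6] = 32
r[7] = 36  (first piece 1, then r[6]=32)
r[8] = 40  (first piece 1, then r[7]=36)
r[9] = 56
r[10] = 60  (first piece 1, then r[9]=56)
One optimal cutting: 9 + 1 → 56 + 4 = 60.

60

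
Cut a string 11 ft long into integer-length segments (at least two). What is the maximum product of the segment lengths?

Define m[k] = max over 1≤i<k of i · max(k−i, m[k−i]); the inner max lets the remainder stay uncut if that's better.
m[2] = 1*max(1,0) = 1*1 = 1
m[3] = max(1*2, 2*1) = 2
m[4] = max(1*3, 2*2, 3*1) = 4
m[5] = max(1*4, 2*3, 3*2, 4*1) = 6
m[6] = max(1*6, 2*4, 3*3, 4*2, 5*1) = 9
m[7] = max(1*9, 2*6, 3*4, 4*3, 5*2, 6*1) = 12
m[8] = max(1*12, 2*9, 3*6, …, 6*2, 7*1) = 18
m[9] = max(1*18, 2*12, 3*9, …, 7*2, 8*1) = 27
m[10] = max(1*27, 2*18, 3*12, …, 8*2, 9*1) = 36
m[11] = max(1*36, 2*27, 3*18, …, 9*2, 10*1) = 54
One optimal split: 3 + 3 + 3 + 2; product 3*3*3*2 = 54.

54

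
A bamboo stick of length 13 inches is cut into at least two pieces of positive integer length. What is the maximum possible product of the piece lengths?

Fill g[k] for k=2..13: at each k try every first piece i and multiply by the better of (k−i) uncut or g[k−i].
g[2] = 1*max(1,0) = 1*1 = 1
g[3] = 1*max(2,1) = 1*2 = 2
g[4] = 2*max(2,1) = 2*2 = 4
g[5] = 2*max(3,2) = 2*3 = 6
g[6] = 3*max(3,2) = 3*3 = 9
g[7] = 2*max(5,6) = 2*6 = 12
g[8] = 2*max(6,9) = 2*9 = 18
g[9] = 3*max(6,9) = 3*9 = 27
g[10] = 2*max(8,18) = 2*18 = 36
g[11] = 2*max(9,27) = 2*27 = 54
g[12] = 3*max(9,27) = 3*27 = 81
g[13] = 2*max(11,54) = 2*54 = 108
One optimal split: 3 + 3 + 3 + 2 + 2; product 3*3*3*2*2 = 108.

108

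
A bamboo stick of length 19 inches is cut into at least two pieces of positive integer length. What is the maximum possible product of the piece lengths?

972

Define f[k] = max over 1≤i<k of i · max(k−i, f[k−i]); the inner max lets the remainder stay uncut if that's better.
f[2] = 1·max(1,0) = 1·1 = 1
f[3] = max(1·2, 2·1) = 2
f[4] = max(1·3, 2·2, 3·1) = 4
f[5] = max(1·4, 2·3, 3·2, 4·1) = 6
f[6] = max(1·6, 2·4, 3·3, 4·2, 5·1) = 9
f[7] = max(1·9, 2·6, 3·4, 4·3, 5·2, 6·1) = 12
f[8] = max(1·12, 2·9, 3·6, …, 6·2, 7·1) = 18
f[9] = max(1·18, 2·12, 3·9, …, 7·2, 8·1) = 27
f[10] = max(1·27, 2·18, 3·12, …, 8·2, 9·1) = 36
f[11] = max(1·36, 2·27, 3·18, …, 9·2, 10·1) = 54
f[12] = max(1·54, 2·36, 3·27, …, 10·2, 11·1) = 81
f[13] = max(1·81, 2·54, 3·36, …, 11·2, 12·1) = 108
f[14] = max(1·108, 2·81, 3·54, …, 12·2, 13·1) = 162
f[15] = max(1·162, 2·108, 3·81, …, 13·2, 14·1) = 243
f[16] = max(1·243, 2·162, 3·108, …, 14·2, 15·1) = 324
f[17] = max(1·324, 2·243, 3·162, …, 15·2, 16·1) = 486
f[18] = max(1·486, 2·324, 3·243, …, 16·2, 17·1) = 729
f[19] = max(1·729, 2·486, 3·324, …, 17·2, 18·1) = 972
One optimal split: 3 + 3 + 3 + 3 + 3 + 2 + 2; product 3·3·3·3·3·2·2 = 972.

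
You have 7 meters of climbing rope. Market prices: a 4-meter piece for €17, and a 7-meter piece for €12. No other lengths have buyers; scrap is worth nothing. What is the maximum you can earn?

17

Build f[k] bottom-up: f[k] = max over allowed piece i of (p[i] + f[k−i]).
f[1] = 0
f[2] = 0
f[3] = 0
f[4] = 17
f[5] = 17
f[6] = 17
f[7] = 17
One optimal cutting: pieces 4 with 3 meters of scrap → €17.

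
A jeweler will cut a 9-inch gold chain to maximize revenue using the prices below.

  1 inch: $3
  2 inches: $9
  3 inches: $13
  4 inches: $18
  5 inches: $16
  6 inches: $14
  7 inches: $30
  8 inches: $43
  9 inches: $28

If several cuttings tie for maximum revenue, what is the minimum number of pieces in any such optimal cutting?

Consider every possible first cut. r[k] is the best of p[i]+r[k−i] over all sellable i≤k.
r[1] = 3
r[2] = max(3+3, 9+0) = 9
r[3] = max(3+9, 9+3, 13+0) = 13
r[4] = max(3+13, 9+9, 13+3, 18+0) = 18
r[5] = max(3+18, 9+13, 13+9, 18+3, 16+0) = 22
r[6] = max(3+22, 9+18, 13+13, 18+9, 16+3, 14+0) = 27
r[7] = max(3+27, 9+22, 13+18, …, 14+3, 30+0) = 31
r[8] = max(3+31, 9+27, 13+22, …, 30+3, 43+0) = 43
r[9] = max(3+43, 9+31, 13+27, …, 43+3, 28+0) = 46
Maximum revenue is $46.
Now minimize piece count subject to staying optimal: for each k, pieces[k] = 1 + min over i with p[i]+r[k−i]=r[k] of pieces[k−i].
pieces[6] = 2
pieces[7] = 2
pieces[8] = 1
pieces[9] = 2

2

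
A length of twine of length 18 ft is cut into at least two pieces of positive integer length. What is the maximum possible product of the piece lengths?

729

Fill g[k] for k=2..18: at each k try every first piece i and multiply by the better of (k−i) uncut or g[k−i].
g[2] = 1*max(1,0) = 1*1 = 1
g[3] = 1*max(2,1) = 1*2 = 2
g[4] = 2*max(2,1) = 2*2 = 4
g[5] = 2*max(3,2) = 2*3 = 6
g[6] = 3*max(3,2) = 3*3 = 9
g[7] = 2*max(5,6) = 2*6 = 12
g[8] = 2*max(6,9) = 2*9 = 18
g[9] = 3*max(6,9) = 3*9 = 27
g[10] = 2*max(8,18) = 2*18 = 36
g[11] = 2*max(9,27) = 2*27 = 54
g[12] = 3*max(9,27) = 3*27 = 81
g[13] = 2*max(11,54) = 2*54 = 108
g[14] = 2*max(12,81) = 2*81 = 162
g[15] = 3*max(12,81) = 3*81 = 243
g[16] = 2*max(14,162) = 2*162 = 324
g[17] = 2*max(15,243) = 2*243 = 486
g[18] = 3*max(15,243) = 3*243 = 729
One optimal split: 3 + 3 + 3 + 3 + 3 + 3; product 3*3*3*3*3*3 = 729.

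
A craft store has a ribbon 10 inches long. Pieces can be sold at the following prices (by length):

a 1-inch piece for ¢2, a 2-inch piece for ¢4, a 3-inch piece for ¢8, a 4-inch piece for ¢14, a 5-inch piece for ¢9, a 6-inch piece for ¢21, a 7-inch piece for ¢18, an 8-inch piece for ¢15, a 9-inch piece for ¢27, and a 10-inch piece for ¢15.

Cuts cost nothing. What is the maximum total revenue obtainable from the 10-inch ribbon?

35

Let r[k] be the best obtainable value from length k. For each k, try every first piece i and keep the best of price[i] + r[k−i].
r[1] = 2
r[2] = max(2+2, 4+0) = 4
r[3] = max(2+4, 4+2, 8+0) = 8
r[4] = max(2+8, 4+4, 8+2, 14+0) = 14
r[5] = max(2+14, 4+8, 8+4, 14+2, 9+0) = 16
r[6] = max(2+16, 4+14, 8+8, 14+4, 9+2, 21+0) = 21
r[7] = max(2+21, 4+16, 8+14, …, 21+2, 18+0) = 23
r[8] = max(2+23, 4+21, 8+16, …, 18+2, 15+0) = 28
r[9] = max(2+28, 4+23, 8+21, …, 15+2, 27+0) = 30
r[10] = max(2+30, 4+28, 8+23, …, 27+2, 15+0) = 35
One optimal cutting: 6 + 4 → ¢21 + ¢14 = ¢35.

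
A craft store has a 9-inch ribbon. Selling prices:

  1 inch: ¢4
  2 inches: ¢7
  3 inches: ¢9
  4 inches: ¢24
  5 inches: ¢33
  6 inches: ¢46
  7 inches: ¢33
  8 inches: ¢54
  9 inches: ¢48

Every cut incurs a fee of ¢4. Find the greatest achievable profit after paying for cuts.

Build net[k] bottom-up: net[k] = max over allowed piece i of (p[i] + net[k−i]) − 4 per cut.
net[1] = 4
net[2] = 7
net[3] = 9
net[4] = 24
net[5] = 33
net[6] = 46
net[7] = 46  (first piece 1, then net[6]=46)
net[8] = 54
net[9] = 54  (first piece 1, then net[8]=54)
One optimal plan: pieces 8 + 1 (1 cut) → ¢58 − ¢4 = ¢54.

54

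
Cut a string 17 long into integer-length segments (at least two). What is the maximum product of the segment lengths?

486

Fill prod[k] for k=2..17: at each k try every first piece i and multiply by the better of (k−i) uncut or prod[k−i].
prod[2] = 1·max(1,0) = 1·1 = 1
prod[3] = 1·max(2,1) = 1·2 = 2
prod[4] = 2·max(2,1) = 2·2 = 4
prod[5] = 2·max(3,2) = 2·3 = 6
prod[6] = 3·max(3,2) = 3·3 = 9
prod[7] = 2·max(5,6) = 2·6 = 12
prod[8] = 2·max(6,9) = 2·9 = 18
prod[9] = 3·max(6,9) = 3·9 = 27
prod[10] = 2·max(8,18) = 2·18 = 36
prod[11] = 2·max(9,27) = 2·27 = 54
prod[12] = 3·max(9,27) = 3·27 = 81
prod[13] = 2·max(11,54) = 2·54 = 108
prod[14] = 2·max(12,81) = 2·81 = 162
prod[15] = 3·max(12,81) = 3·81 = 243
prod[16] = 2·max(14,162) = 2·162 = 324
prod[17] = 2·max(15,243) = 2·243 = 486
One optimal split: 3 + 3 + 3 + 3 + 3 + 2; product 3·3·3·3·3·2 = 486.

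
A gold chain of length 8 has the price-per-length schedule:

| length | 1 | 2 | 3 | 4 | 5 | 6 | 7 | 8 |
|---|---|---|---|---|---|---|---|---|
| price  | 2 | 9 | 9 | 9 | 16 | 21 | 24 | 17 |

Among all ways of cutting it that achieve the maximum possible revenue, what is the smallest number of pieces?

4

Let r[k] be the best obtainable value from length k. For each k, try every first piece i and keep the best of price[i] + r[k−i].
r[1] = 2
r[2] = 9
r[3] = 11  (first piece 1, then r[2]=9)
r[4] = 18  (first piece 2, then r[2]=9)
r[5] = 20  (first piece 1, then r[4]=18)
r[6] = 27  (first piece 2, then r[4]=18)
r[7] = 29  (first piece 1, then r[6]=27)
r[8] = 36  (first piece 2, then r[6]=27)
Maximum revenue is $36.
Now minimize piece count subject to staying optimal: for each k, pieces[k] = 1 + min over i with p[i]+r[k−i]=r[k] of pieces[k−i].
pieces[5] = 3
pieces[6] = 3
pieces[7] = 4
pieces[8] = 4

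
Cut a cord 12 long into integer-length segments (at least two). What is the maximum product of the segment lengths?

Let P[k] be the best product for length k (with at least one cut). For each first piece i, the rest contributes max(k−i, P[k−i]).
Small cases: P[2]=1, P[3]=2, P[4]=4, P[5]=6, P[6]=9.
P[7] = 2×max(5,6) = 2×6 = 12
P[8] = 2×max(6,9) = 2×9 = 18
P[9] = 3×max(6,9) = 3×9 = 27
P[10] = 2×max(8,18) = 2×18 = 36
P[11] = 2×max(9,27) = 2×27 = 54
P[12] = 3×max(9,27) = 3×27 = 81
One optimal split: 3 + 3 + 3 + 3; product 3×3×3×3 = 81.

81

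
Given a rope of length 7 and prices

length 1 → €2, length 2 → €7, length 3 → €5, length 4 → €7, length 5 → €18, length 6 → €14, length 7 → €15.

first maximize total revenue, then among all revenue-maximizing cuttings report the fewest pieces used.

Let r[k] be the best obtainable value from length k. For each k, try every first piece i and keep the best of price[i] + r[k−i].
r[1] = 2
r[2] = 7
r[3] = 9  (first piece 1, then r[2]=7)
r[4] = 14  (first piece 2, then r[2]=7)
r[5] = 18
r[6] = 21  (first piece 2, then r[4]=14)
r[7] = 25  (first piece 2, then r[5]=18)
Maximum revenue is €25.
Now minimize piece count subject to staying optimal: for each k, pieces[k] = 1 + min over i with p[i]+r[k−i]=r[k] of pieces[k−i].
pieces[4] = 2
pieces[5] = 1
pieces[6] = 3
pieces[7] = 2

2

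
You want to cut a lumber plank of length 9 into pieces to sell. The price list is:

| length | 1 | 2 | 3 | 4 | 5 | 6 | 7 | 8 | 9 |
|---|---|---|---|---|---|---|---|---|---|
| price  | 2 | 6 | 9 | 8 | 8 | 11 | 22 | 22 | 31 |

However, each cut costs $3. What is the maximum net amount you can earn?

Let net[k] be the best obtainable value from length k. For each k, try every first piece i and keep the best of price[i] + net[k−i] minus the 3 cut fee when i<k.
net[1] = 2
net[2] = max(2+2-3, 6+0) = 6
net[3] = max(2+6-3, 6+2-3, 9+0) = 9
net[4] = max(2+9-3, 6+6-3, 9+2-3, 8+0) = 9
net[5] = max(2+9-3, 6+9-3, 9+6-3, 8+2-3, 8+0) = 12
net[6] = max(2+12-3, 6+9-3, 9+9-3, 8+6-3, 8+2-3, 11+0) = 15
net[7] = max(2+15-3, 6+12-3, 9+9-3, …, 11+2-3, 22+0) = 22
net[8] = max(2+22-3, 6+15-3, 9+12-3, …, 22+2-3, 22+0) = 22
net[9] = max(2+22-3, 6+22-3, 9+15-3, …, 22+2-3, 31+0) = 31
Best is to make no cuts and sell whole for $31.

31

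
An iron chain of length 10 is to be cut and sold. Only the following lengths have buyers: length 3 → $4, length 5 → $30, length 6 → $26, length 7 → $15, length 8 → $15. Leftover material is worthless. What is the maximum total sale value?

60

Consider every possible first cut. best[k] is the best of p[i]+best[k−i] over all sellable i≤k.
best[1] = 0
best[2] = 0
best[3] = 4
best[4] = 4
best[5] = max(4+0, 30+0) = 30
best[6] = max(4+4, 30+0, 26+0) = 30
best[7] = max(4+4, 30+0, 26+0, 15+0) = 30
best[8] = max(4+30, 30+4, 26+0, 15+0, 15+0) = 34
best[9] = max(4+30, 30+4, 26+4, 15+0, 15+0) = 34
best[10] = max(4+30, 30+30, 26+4, 15+4, 15+0) = 60
One optimal cutting: 5 + 5 → $60.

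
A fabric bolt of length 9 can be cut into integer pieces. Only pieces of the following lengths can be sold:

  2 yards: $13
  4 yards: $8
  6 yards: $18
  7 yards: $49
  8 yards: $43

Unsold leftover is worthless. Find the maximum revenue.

Let r[k] be the best obtainable value from length k. For each k, try every first piece i and keep the best of price[i] + r[k−i].
r[1] = 0
r[2] = 13
r[3] = 13
r[4] = max(13+13, 8+0) = 26
r[5] = max(13+13, 8+0) = 26
r[6] = max(13+26, 8+13, 18+0) = 39
r[7] = max(13+26, 8+13, 18+0, 49+0) = 49
r[8] = max(13+39, 8+26, 18+13, 49+0, 43+0) = 52
r[9] = max(13+49, 8+26, 18+13, 49+13, 43+0) = 62
One optimal cutting: 7 + 2 → $62.

62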